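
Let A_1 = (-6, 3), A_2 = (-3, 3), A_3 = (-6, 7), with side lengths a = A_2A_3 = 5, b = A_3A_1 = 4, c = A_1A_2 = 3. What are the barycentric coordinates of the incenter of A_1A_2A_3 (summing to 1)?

The incenter has barycentric coordinates proportional to the opposite side lengths: (5 : 4 : 3).
Normalizing by 5+4+3 = 12 gives (5/12, 1/3, 1/4).

(5/12, 1/3, 1/4)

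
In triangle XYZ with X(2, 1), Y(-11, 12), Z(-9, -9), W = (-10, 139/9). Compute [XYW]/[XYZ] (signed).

[XYZ] = ½·(2·(12−(-9)) + (-11)·(-9−1) + (-9)·(1−12)) = ½·(42 + 110 + 99) = 251/2.
[XYW] = ½·(2·(12−(139/9)) + (-11)·(139/9−1) + (-10)·(1−12)) = ½·(-62/9 − 1430/9 + 110) = -251/9, so the ratio is (-251/9)/(251/2) = -2/9.

-2/9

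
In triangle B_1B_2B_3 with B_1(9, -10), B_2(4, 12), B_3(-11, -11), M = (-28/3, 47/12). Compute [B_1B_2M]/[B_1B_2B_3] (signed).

[B_1B_2B_3] = ½·(9·(12−(-11)) + 4·(-11−(-10)) + (-11)·(-10−12)) = ½·(207 − 4 + 242) = 445/2.
[B_1B_2M] = ½·(9·(12−(47/12)) + 4·(47/12−(-10)) + (-28/3)·(-10−12)) = ½·(291/4 + 167/3 + 616/3) = 1335/8, so the ratio is (1335/8)/(445/2) = 3/4.

3/4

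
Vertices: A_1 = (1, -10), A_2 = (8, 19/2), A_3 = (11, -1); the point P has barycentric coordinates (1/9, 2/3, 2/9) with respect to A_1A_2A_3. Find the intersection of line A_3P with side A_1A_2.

Line A_3P meets A_1A_2 where the A_3-coordinate vanishes; zeroing P's A_3-weight and renormalizing leaves A_1, A_2-weights 1/9 : 2/3 → (1/7, 6/7).
So Q = (1/7)·A_1 + (6/7)·A_2 = (7, 47/7).

(7, 47/7)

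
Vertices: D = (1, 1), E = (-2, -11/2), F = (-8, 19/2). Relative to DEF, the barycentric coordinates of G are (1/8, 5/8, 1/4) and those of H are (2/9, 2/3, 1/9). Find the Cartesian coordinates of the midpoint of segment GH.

Barycentric coordinates of the midpoint are the average: (25/144, 31/48, 13/72).
Converting: (25/144)·D + (31/48)·E + (13/72)·F = (-41/16, -479/288).

(-41/16, -479/288)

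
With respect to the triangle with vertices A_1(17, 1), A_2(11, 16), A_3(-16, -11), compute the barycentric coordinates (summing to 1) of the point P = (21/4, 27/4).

Signed area of the reference triangle: [A_1A_2A_3] = ½·(17·(16−(-11)) + 11·(-11−1) + (-16)·(1−16)) = ½·(459 − 132 + 240) = 567/2.
[PA_2A_3] = ½·((21/4)·(16−(-11)) + 11·(-11−(27/4)) + (-16)·(27/4−16)) = ½·(567/4 − 781/4 + 148) = 189/4, so the A_1-coordinate is (189/4)/(567/2) = 1/6.
[A_1PA_3] = ½·(17·(27/4−(-11)) + (21/4)·(-11−1) + (-16)·(1−(27/4))) = ½·(1207/4 − 63 + 92) = 1323/8, so the A_2-coordinate is 7/12.
[A_1A_2P] = ½·(17·(16−(27/4)) + 11·(27/4−1) + (21/4)·(1−16)) = ½·(629/4 + 253/4 − 315/4) = 567/8, so the A_3-coordinate is 1/4.
Check: 1/6 + 7/12 + 1/4 = 1.

(1/6, 7/12, 1/4)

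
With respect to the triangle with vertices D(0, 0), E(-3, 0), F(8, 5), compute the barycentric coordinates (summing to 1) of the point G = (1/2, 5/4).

(1/4, 1/2, 1/4)

Signed area of the reference triangle: [DEF] = ½·(0·(0−5) + (-3)·(5−0) + 8·(0−0)) = ½·(0 − 15 + 0) = -15/2.
[GEF] = ½·((1/2)·(0−5) + (-3)·(5−(5/4)) + 8·(5/4−0)) = ½·(-5/2 − 45/4 + 10) = -15/8, so the D-coordinate is (-15/8)/(-15/2) = 1/4.
[DGF] = ½·(0·(5/4−5) + (1/2)·(5−0) + 8·(0−(5/4))) = ½·(0 + 5/2 − 10) = -15/4, so the E-coordinate is 1/2.
[DEG] = ½·(0·(0−(5/4)) + (-3)·(5/4−0) + (1/2)·(0−0)) = ½·(0 − 15/4 + 0) = -15/8, so the F-coordinate is 1/4.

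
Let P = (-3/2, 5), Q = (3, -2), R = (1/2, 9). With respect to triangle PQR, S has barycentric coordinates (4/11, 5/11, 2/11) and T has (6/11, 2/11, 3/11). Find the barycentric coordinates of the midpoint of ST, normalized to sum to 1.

(5/11, 7/22, 5/22)

Since both coordinate triples sum to 1, the midpoint's barycentrics are the componentwise average.
(4/11+6/11)/2 = 5/11; similarly 7/22 and 5/22.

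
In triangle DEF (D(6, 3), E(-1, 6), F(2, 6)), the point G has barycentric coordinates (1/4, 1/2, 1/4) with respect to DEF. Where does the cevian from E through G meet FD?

(4, 9/2)

Line EG meets FD where the E-coordinate vanishes; zeroing G's E-weight and renormalizing leaves F, D-weights 1/4 : 1/4 → (1/2, 1/2).
So H = (1/2)·F + (1/2)·D = (4, 9/2).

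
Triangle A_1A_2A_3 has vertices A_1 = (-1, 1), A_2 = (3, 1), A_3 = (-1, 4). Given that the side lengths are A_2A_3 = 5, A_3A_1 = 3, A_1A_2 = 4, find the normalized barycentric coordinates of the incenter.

The incenter has barycentric coordinates proportional to the opposite side lengths: (5 : 3 : 4).
Normalizing by 5+3+4 = 12 gives (5/12, 1/4, 1/3).

(5/12, 1/4, 1/3)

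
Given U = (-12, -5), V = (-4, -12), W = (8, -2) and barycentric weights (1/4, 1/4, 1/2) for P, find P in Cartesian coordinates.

P = (1/4)·U + (1/4)·V + (1/2)·W.
x-coordinate: (1/4)·(-12) + (1/4)·(-4) + (1/2)·8 = 0.
y-coordinate: (1/4)·(-5) + (1/4)·(-12) + (1/2)·(-2) = -21/4.

(0, -21/4)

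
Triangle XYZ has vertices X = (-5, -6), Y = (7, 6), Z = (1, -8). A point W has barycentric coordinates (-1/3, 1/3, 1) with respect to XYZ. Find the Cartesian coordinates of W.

W = (-1/3)·X + (1/3)·Y + 1·Z.
x-coordinate: (-1/3)·(-5) + (1/3)·7 + 1·1 = 5.
y-coordinate: (-1/3)·(-6) + (1/3)·6 + 1·(-8) = -4.

(5, -4)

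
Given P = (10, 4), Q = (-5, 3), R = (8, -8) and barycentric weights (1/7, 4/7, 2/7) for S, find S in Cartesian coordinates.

(6/7, 0)

S = (1/7)·P + (4/7)·Q + (2/7)·R.
x-coordinate: (1/7)·10 + (4/7)·(-5) + (2/7)·8 = 6/7.
y-coordinate: (1/7)·4 + (4/7)·3 + (2/7)·(-8) = 0.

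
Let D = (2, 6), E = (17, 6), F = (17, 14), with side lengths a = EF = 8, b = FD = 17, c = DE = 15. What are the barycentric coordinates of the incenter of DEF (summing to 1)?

(1/5, 17/40, 3/8)

The incenter has barycentric coordinates proportional to the opposite side lengths: (8 : 17 : 15).
Normalizing by 8+17+15 = 40 gives (1/5, 17/40, 3/8).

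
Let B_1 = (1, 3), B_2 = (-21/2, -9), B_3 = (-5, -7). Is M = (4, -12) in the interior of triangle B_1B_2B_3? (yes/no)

no

Barycentric coordinates of M: (-91/86, -120/43, 417/86).
The three coordinates are negative, negative, positive; a point is interior exactly when all three are positive.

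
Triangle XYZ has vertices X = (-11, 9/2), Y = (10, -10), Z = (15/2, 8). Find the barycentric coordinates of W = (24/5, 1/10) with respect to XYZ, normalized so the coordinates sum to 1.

(1/5, 2/5, 2/5)

Signed area of the reference triangle: [XYZ] = ½·((-11)·(-10−8) + 10·(8−(9/2)) + (15/2)·(9/2−(-10))) = ½·(198 + 35 + 435/4) = 1367/8.
[WYZ] = ½·((24/5)·(-10−8) + 10·(8−(1/10)) + (15/2)·(1/10−(-10))) = ½·(-432/5 + 79 + 303/4) = 1367/40, so the X-coordinate is (1367/40)/(1367/8) = 1/5.
[XWZ] = ½·((-11)·(1/10−8) + (24/5)·(8−(9/2)) + (15/2)·(9/2−(1/10))) = ½·(869/10 + 84/5 + 33) = 1367/20, so the Y-coordinate is 2/5.
[XYW] = ½·((-11)·(-10−(1/10)) + 10·(1/10−(9/2)) + (24/5)·(9/2−(-10))) = ½·(1111/10 − 44 + 348/5) = 1367/20, so the Z-coordinate is 2/5.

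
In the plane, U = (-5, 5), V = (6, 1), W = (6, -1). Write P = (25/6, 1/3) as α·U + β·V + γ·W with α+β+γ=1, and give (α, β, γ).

(1/6, 1/6, 2/3)

Signed area of the reference triangle: [UVW] = ½·((-5)·(1−(-1)) + 6·(-1−5) + 6·(5−1)) = ½·(-10 − 36 + 24) = -11.
[PVW] = ½·((25/6)·(1−(-1)) + 6·(-1−(1/3)) + 6·(1/3−1)) = ½·(25/3 − 8 − 4) = -11/6, so the U-coordinate is (-11/6)/(-11) = 1/6.
[UPW] = ½·((-5)·(1/3−(-1)) + (25/6)·(-1−5) + 6·(5−(1/3))) = ½·(-20/3 − 25 + 28) = -11/6, so the V-coordinate is 1/6.
[UVP] = ½·((-5)·(1−(1/3)) + 6·(1/3−5) + (25/6)·(5−1)) = ½·(-10/3 − 28 + 50/3) = -22/3, so the W-coordinate is 2/3.
Check: 1/6 + 1/6 + 2/3 = 1.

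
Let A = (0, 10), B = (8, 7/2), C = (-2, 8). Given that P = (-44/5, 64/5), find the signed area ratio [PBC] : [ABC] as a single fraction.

[ABC] = ½·(0·(7/2−8) + 8·(8−10) + (-2)·(10−(7/2))) = ½·(0 − 16 − 13) = -29/2.
[PBC] = ½·((-44/5)·(7/2−8) + 8·(8−(64/5)) + (-2)·(64/5−(7/2))) = ½·(198/5 − 192/5 − 93/5) = -87/10, so the ratio is (-87/10)/(-29/2) = 3/5.

3/5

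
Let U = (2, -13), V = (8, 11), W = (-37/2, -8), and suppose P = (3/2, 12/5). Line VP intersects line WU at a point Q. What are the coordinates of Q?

Barycentric coordinates of P with respect to UVW: (1/5, 3/5, 1/5).
On side WU the V-coordinate is zero; dropping P's V-weight 3/5 and renormalizing the remaining 1/5 : 1/5 gives weights 1/2, 1/2 on W, U.
Q = (1/2)·(-37/2, -8) + (1/2)·(2, -13) = (-33/4, -21/2).

(-33/4, -21/2)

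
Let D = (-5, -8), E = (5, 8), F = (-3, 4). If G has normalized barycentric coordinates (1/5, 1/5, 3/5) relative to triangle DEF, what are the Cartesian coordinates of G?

G = (1/5)·D + (1/5)·E + (3/5)·F.
x-coordinate: (1/5)·(-5) + (1/5)·5 + (3/5)·(-3) = -9/5.
y-coordinate: (1/5)·(-8) + (1/5)·8 + (3/5)·4 = 12/5.

(-9/5, 12/5)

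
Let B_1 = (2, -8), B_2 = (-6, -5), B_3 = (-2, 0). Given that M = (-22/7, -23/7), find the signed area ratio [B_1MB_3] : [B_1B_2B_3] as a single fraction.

3/7

[B_1B_2B_3] = ½·(2·(-5−0) + (-6)·(0−(-8)) + (-2)·(-8−(-5))) = ½·(-10 − 48 + 6) = -26.
[B_1MB_3] = ½·(2·(-23/7−0) + (-22/7)·(0−(-8)) + (-2)·(-8−(-23/7))) = ½·(-46/7 − 176/7 + 66/7) = -78/7, so the ratio is (-78/7)/(-26) = 3/7.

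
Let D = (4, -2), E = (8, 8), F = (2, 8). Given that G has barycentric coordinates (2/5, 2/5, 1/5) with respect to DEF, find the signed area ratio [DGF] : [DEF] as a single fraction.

The signed ratio [DGF]/[DEF] equals the barycentric coordinate of G at vertex E, which is 2/5.

2/5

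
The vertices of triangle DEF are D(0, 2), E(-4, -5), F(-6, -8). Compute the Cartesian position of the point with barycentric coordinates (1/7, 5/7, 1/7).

G = (1/7)·D + (5/7)·E + (1/7)·F.
x-coordinate: (1/7)·0 + (5/7)·(-4) + (1/7)·(-6) = -26/7.
y-coordinate: (1/7)·2 + (5/7)·(-5) + (1/7)·(-8) = -31/7.

(-26/7, -31/7)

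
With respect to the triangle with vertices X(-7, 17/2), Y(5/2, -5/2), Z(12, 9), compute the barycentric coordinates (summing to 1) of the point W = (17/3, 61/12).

Signed area of the reference triangle: [XYZ] = ½·((-7)·(-5/2−9) + (5/2)·(9−(17/2)) + 12·(17/2−(-5/2))) = ½·(161/2 + 5/4 + 132) = 855/8.
[WYZ] = ½·((17/3)·(-5/2−9) + (5/2)·(9−(61/12)) + 12·(61/12−(-5/2))) = ½·(-391/6 + 235/24 + 91) = 285/16, so the X-coordinate is (285/16)/(855/8) = 1/6.
[XWZ] = ½·((-7)·(61/12−9) + (17/3)·(9−(17/2)) + 12·(17/2−(61/12))) = ½·(329/12 + 17/6 + 41) = 285/8, so the Y-coordinate is 1/3.
[XYW] = ½·((-7)·(-5/2−(61/12)) + (5/2)·(61/12−(17/2)) + (17/3)·(17/2−(-5/2))) = ½·(637/12 − 205/24 + 187/3) = 855/16, so the Z-coordinate is 1/2.

(1/6, 1/3, 1/2)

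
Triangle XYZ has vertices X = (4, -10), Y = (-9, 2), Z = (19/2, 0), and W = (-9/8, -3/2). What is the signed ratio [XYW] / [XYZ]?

[XYZ] = ½·(4·(2−0) + (-9)·(0−(-10)) + (19/2)·(-10−2)) = ½·(8 − 90 − 114) = -98.
[XYW] = ½·(4·(2−(-3/2)) + (-9)·(-3/2−(-10)) + (-9/8)·(-10−2)) = ½·(14 − 153/2 + 27/2) = -49/2, so the ratio is (-49/2)/(-98) = 1/4.

1/4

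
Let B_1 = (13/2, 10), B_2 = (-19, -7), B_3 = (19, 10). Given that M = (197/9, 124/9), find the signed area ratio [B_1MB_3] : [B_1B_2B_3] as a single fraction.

[B_1B_2B_3] = ½·((13/2)·(-7−10) + (-19)·(10−10) + 19·(10−(-7))) = ½·(-221/2 + 0 + 323) = 425/4.
[B_1MB_3] = ½·((13/2)·(124/9−10) + (197/9)·(10−10) + 19·(10−(124/9))) = ½·(221/9 + 0 − 646/9) = -425/18, so the ratio is (-425/18)/(425/4) = -2/9.

-2/9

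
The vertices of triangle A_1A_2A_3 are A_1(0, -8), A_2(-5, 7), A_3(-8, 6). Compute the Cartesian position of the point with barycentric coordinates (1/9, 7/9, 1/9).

(-43/9, 47/9)

P = (1/9)·A_1 + (7/9)·A_2 + (1/9)·A_3.
x-coordinate: (1/9)·0 + (7/9)·(-5) + (1/9)·(-8) = -43/9.
y-coordinate: (1/9)·(-8) + (7/9)·7 + (1/9)·6 = 47/9.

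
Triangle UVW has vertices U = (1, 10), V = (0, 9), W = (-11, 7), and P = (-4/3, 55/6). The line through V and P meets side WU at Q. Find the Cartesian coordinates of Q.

(-2, 37/4)

Barycentric coordinates of P with respect to UVW: (1/2, 1/3, 1/6).
On side WU the V-coordinate is zero; dropping P's V-weight 1/3 and renormalizing the remaining 1/6 : 1/2 gives weights 1/4, 3/4 on W, U.
Q = (1/4)·(-11, 7) + (3/4)·(1, 10) = (-2, 37/4).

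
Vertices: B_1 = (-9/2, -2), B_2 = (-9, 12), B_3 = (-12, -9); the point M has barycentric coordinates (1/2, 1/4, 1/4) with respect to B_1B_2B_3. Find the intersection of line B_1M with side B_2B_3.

Line B_1M meets B_2B_3 where the B_1-coordinate vanishes; zeroing M's B_1-weight and renormalizing leaves B_2, B_3-weights 1/4 : 1/4 → (1/2, 1/2).
So N = (1/2)·B_2 + (1/2)·B_3 = (-21/2, 3/2).

(-21/2, 3/2)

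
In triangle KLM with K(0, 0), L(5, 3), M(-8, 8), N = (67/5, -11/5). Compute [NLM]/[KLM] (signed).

[KLM] = ½·(0·(3−8) + 5·(8−0) + (-8)·(0−3)) = ½·(0 + 40 + 24) = 32.
[NLM] = ½·((67/5)·(3−8) + 5·(8−(-11/5)) + (-8)·(-11/5−3)) = ½·(-67 + 51 + 208/5) = 64/5, so the ratio is (64/5)/32 = 2/5.

2/5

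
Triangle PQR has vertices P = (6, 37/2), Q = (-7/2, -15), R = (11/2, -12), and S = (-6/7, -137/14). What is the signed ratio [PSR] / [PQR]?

[PQR] = ½·(6·(-15−(-12)) + (-7/2)·(-12−(37/2)) + (11/2)·(37/2−(-15))) = ½·(-18 + 427/4 + 737/4) = 273/2.
[PSR] = ½·(6·(-137/14−(-12)) + (-6/7)·(-12−(37/2)) + (11/2)·(37/2−(-137/14))) = ½·(93/7 + 183/7 + 1089/7) = 195/2, so the ratio is (195/2)/(273/2) = 5/7.

5/7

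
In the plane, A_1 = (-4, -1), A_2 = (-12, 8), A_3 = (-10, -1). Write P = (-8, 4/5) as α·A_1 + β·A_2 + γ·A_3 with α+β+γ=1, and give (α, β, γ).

Signed area of the reference triangle: [A_1A_2A_3] = ½·((-4)·(8−(-1)) + (-12)·(-1−(-1)) + (-10)·(-1−8)) = ½·(-36 + 0 + 90) = 27.
[PA_2A_3] = ½·((-8)·(8−(-1)) + (-12)·(-1−(4/5)) + (-10)·(4/5−8)) = ½·(-72 + 108/5 + 72) = 54/5, so the A_1-coordinate is (54/5)/27 = 2/5.
[A_1PA_3] = ½·((-4)·(4/5−(-1)) + (-8)·(-1−(-1)) + (-10)·(-1−(4/5))) = ½·(-36/5 + 0 + 18) = 27/5, so the A_2-coordinate is 1/5.
[A_1A_2P] = ½·((-4)·(8−(4/5)) + (-12)·(4/5−(-1)) + (-8)·(-1−8)) = ½·(-144/5 − 108/5 + 72) = 54/5, so the A_3-coordinate is 2/5.
Check: 2/5 + 1/5 + 2/5 = 1.

(2/5, 1/5, 2/5)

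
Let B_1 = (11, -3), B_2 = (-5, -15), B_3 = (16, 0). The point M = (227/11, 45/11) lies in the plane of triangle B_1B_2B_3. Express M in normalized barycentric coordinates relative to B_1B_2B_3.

Signed area of the reference triangle: [B_1B_2B_3] = ½·(11·(-15−0) + (-5)·(0−(-3)) + 16·(-3−(-15))) = ½·(-165 − 15 + 192) = 6.
[MB_2B_3] = ½·((227/11)·(-15−0) + (-5)·(0−(45/11)) + 16·(45/11−(-15))) = ½·(-3405/11 + 225/11 + 3360/11) = 90/11, so the B_1-coordinate is (90/11)/6 = 15/11.
[B_1MB_3] = ½·(11·(45/11−0) + (227/11)·(0−(-3)) + 16·(-3−(45/11))) = ½·(45 + 681/11 − 1248/11) = -36/11, so the B_2-coordinate is -6/11.
[B_1B_2M] = ½·(11·(-15−(45/11)) + (-5)·(45/11−(-3)) + (227/11)·(-3−(-15))) = ½·(-210 − 390/11 + 2724/11) = 12/11, so the B_3-coordinate is 2/11.

(15/11, -6/11, 2/11)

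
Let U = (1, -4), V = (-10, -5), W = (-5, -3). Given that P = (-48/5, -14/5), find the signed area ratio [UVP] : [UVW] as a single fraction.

7/5

[UVW] = ½·(1·(-5−(-3)) + (-10)·(-3−(-4)) + (-5)·(-4−(-5))) = ½·(-2 − 10 − 5) = -17/2.
[UVP] = ½·(1·(-5−(-14/5)) + (-10)·(-14/5−(-4)) + (-48/5)·(-4−(-5))) = ½·(-11/5 − 12 − 48/5) = -119/10, so the ratio is (-119/10)/(-17/2) = 7/5.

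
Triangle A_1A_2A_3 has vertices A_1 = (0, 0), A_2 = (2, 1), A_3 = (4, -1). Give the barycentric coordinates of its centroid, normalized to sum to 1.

(1/3, 1/3, 1/3)

The centroid is the average of the vertices, so each weight is 1/3.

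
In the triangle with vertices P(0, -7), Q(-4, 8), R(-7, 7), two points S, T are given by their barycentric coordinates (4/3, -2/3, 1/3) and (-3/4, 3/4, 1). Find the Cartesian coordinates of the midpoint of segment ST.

Barycentric coordinates of the midpoint are the average: (7/24, 1/24, 2/3).
Converting: (7/24)·P + (1/24)·Q + (2/3)·R = (-29/6, 71/24).

(-29/6, 71/24)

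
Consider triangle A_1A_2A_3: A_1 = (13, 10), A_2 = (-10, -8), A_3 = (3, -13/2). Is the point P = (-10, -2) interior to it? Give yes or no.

Barycentric coordinates of P: (52/133, 173/133, -92/133).
The three coordinates are positive, positive, negative; a point is interior exactly when all three are positive.

no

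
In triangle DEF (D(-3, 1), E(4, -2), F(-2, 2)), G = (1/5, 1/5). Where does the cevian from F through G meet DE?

Barycentric coordinates of G with respect to DEF: (1/5, 2/5, 2/5).
On side DE the F-coordinate is zero; dropping G's F-weight 2/5 and renormalizing the remaining 1/5 : 2/5 gives weights 1/3, 2/3 on D, E.
H = (1/3)·(-3, 1) + (2/3)·(4, -2) = (5/3, -1).

(5/3, -1)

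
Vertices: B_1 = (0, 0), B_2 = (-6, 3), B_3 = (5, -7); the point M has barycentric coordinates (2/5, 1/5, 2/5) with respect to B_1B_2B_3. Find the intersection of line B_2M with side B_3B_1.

(5/2, -7/2)

Line B_2M meets B_3B_1 where the B_2-coordinate vanishes; zeroing M's B_2-weight and renormalizing leaves B_3, B_1-weights 2/5 : 2/5 → (1/2, 1/2).
So N = (1/2)·B_3 + (1/2)·B_1 = (5/2, -7/2).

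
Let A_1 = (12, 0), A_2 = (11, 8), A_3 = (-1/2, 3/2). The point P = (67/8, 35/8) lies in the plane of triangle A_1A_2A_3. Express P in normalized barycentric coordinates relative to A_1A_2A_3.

Signed area of the reference triangle: [A_1A_2A_3] = ½·(12·(8−(3/2)) + 11·(3/2−0) + (-1/2)·(0−8)) = ½·(78 + 33/2 + 4) = 197/4.
[PA_2A_3] = ½·((67/8)·(8−(3/2)) + 11·(3/2−(35/8)) + (-1/2)·(35/8−8)) = ½·(871/16 − 253/8 + 29/16) = 197/16, so the A_1-coordinate is (197/16)/(197/4) = 1/4.
[A_1PA_3] = ½·(12·(35/8−(3/2)) + (67/8)·(3/2−0) + (-1/2)·(0−(35/8))) = ½·(69/2 + 201/16 + 35/16) = 197/8, so the A_2-coordinate is 1/2.
[A_1A_2P] = ½·(12·(8−(35/8)) + 11·(35/8−0) + (67/8)·(0−8)) = ½·(87/2 + 385/8 − 67) = 197/16, so the A_3-coordinate is 1/4.
Check: 1/4 + 1/2 + 1/4 = 1.

(1/4, 1/2, 1/4)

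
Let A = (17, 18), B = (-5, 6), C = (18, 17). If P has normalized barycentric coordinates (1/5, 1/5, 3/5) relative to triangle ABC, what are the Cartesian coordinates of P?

P = (1/5)·A + (1/5)·B + (3/5)·C.
x-coordinate: (1/5)·17 + (1/5)·(-5) + (3/5)·18 = 66/5.
y-coordinate: (1/5)·18 + (1/5)·6 + (3/5)·17 = 15.

(66/5, 15)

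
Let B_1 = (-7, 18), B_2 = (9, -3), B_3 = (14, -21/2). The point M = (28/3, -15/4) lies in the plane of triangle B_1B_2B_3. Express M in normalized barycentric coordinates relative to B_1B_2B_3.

(1/12, 7/12, 1/3)

Signed area of the reference triangle: [B_1B_2B_3] = ½·((-7)·(-3−(-21/2)) + 9·(-21/2−18) + 14·(18−(-3))) = ½·(-105/2 − 513/2 + 294) = -15/2.
[MB_2B_3] = ½·((28/3)·(-3−(-21/2)) + 9·(-21/2−(-15/4)) + 14·(-15/4−(-3))) = ½·(70 − 243/4 − 21/2) = -5/8, so the B_1-coordinate is (-5/8)/(-15/2) = 1/12.
[B_1MB_3] = ½·((-7)·(-15/4−(-21/2)) + (28/3)·(-21/2−18) + 14·(18−(-15/4))) = ½·(-189/4 − 266 + 609/2) = -35/8, so the B_2-coordinate is 7/12.
[B_1B_2M] = ½·((-7)·(-3−(-15/4)) + 9·(-15/4−18) + (28/3)·(18−(-3))) = ½·(-21/4 − 783/4 + 196) = -5/2, so the B_3-coordinate is 1/3.
Check: 1/12 + 7/12 + 1/3 = 1.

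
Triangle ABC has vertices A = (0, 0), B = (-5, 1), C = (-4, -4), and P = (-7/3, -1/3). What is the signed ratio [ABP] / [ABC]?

[ABC] = ½·(0·(1−(-4)) + (-5)·(-4−0) + (-4)·(0−1)) = ½·(0 + 20 + 4) = 12.
[ABP] = ½·(0·(1−(-1/3)) + (-5)·(-1/3−0) + (-7/3)·(0−1)) = ½·(0 + 5/3 + 7/3) = 2, so the ratio is 2/12 = 1/6.

1/6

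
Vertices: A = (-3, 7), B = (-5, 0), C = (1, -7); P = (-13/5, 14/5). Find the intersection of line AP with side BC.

Barycentric coordinates of P with respect to ABC: (3/5, 1/5, 1/5).
On side BC the A-coordinate is zero; dropping P's A-weight 3/5 and renormalizing the remaining 1/5 : 1/5 gives weights 1/2, 1/2 on B, C.
Q = (1/2)·(-5, 0) + (1/2)·(1, -7) = (-2, -7/2).

(-2, -7/2)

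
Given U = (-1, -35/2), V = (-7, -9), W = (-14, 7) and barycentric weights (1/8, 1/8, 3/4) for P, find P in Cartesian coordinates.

(-23/2, 31/16)

P = (1/8)·U + (1/8)·V + (3/4)·W.
x-coordinate: (1/8)·(-1) + (1/8)·(-7) + (3/4)·(-14) = -23/2.
y-coordinate: (1/8)·(-35/2) + (1/8)·(-9) + (3/4)·7 = 31/16.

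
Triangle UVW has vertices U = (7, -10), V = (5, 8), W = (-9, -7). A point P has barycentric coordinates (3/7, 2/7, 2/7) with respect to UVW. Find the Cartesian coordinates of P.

(13/7, -4)

P = (3/7)·U + (2/7)·V + (2/7)·W.
x-coordinate: (3/7)·7 + (2/7)·5 + (2/7)·(-9) = 13/7.
y-coordinate: (3/7)·(-10) + (2/7)·8 + (2/7)·(-7) = -4.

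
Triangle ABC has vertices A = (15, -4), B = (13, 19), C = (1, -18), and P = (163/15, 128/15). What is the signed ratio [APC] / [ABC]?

2/3

[ABC] = ½·(15·(19−(-18)) + 13·(-18−(-4)) + 1·(-4−19)) = ½·(555 − 182 − 23) = 175.
[APC] = ½·(15·(128/15−(-18)) + (163/15)·(-18−(-4)) + 1·(-4−(128/15))) = ½·(398 − 2282/15 − 188/15) = 350/3, so the ratio is (350/3)/175 = 2/3.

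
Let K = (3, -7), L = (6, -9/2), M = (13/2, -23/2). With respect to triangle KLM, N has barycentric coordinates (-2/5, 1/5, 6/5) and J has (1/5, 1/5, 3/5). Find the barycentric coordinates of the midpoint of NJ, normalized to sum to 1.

Since both coordinate triples sum to 1, the midpoint's barycentrics are the componentwise average.
(-2/5+1/5)/2 = -1/10; similarly 1/5 and 9/10.

(-1/10, 1/5, 9/10)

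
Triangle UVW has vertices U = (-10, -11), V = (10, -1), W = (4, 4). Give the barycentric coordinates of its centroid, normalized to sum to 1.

The centroid is the average of the vertices, so each weight is 1/3.

(1/3, 1/3, 1/3)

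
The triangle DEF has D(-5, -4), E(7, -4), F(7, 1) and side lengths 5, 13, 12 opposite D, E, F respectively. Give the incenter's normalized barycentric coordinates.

(1/6, 13/30, 2/5)

The incenter has barycentric coordinates proportional to the opposite side lengths: (5 : 13 : 12).
Normalizing by 5+13+12 = 30 gives (1/6, 13/30, 2/5).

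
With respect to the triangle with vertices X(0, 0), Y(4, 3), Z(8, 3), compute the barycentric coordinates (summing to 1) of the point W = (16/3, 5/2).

(1/6, 1/3, 1/2)

Signed area of the reference triangle: [XYZ] = ½·(0·(3−3) + 4·(3−0) + 8·(0−3)) = ½·(0 + 12 − 24) = -6.
[WYZ] = ½·((16/3)·(3−3) + 4·(3−(5/2)) + 8·(5/2−3)) = ½·(0 + 2 − 4) = -1, so the X-coordinate is (-1)/(-6) = 1/6.
[XWZ] = ½·(0·(5/2−3) + (16/3)·(3−0) + 8·(0−(5/2))) = ½·(0 + 16 − 20) = -2, so the Y-coordinate is 1/3.
[XYW] = ½·(0·(3−(5/2)) + 4·(5/2−0) + (16/3)·(0−3)) = ½·(0 + 10 − 16) = -3, so the Z-coordinate is 1/2.
Check: 1/6 + 1/3 + 1/2 = 1.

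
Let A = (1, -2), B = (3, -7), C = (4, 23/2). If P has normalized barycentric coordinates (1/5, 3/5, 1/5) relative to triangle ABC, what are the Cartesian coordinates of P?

(14/5, -23/10)

P = (1/5)·A + (3/5)·B + (1/5)·C.
x-coordinate: (1/5)·1 + (3/5)·3 + (1/5)·4 = 14/5.
y-coordinate: (1/5)·(-2) + (3/5)·(-7) + (1/5)·(23/2) = -23/10.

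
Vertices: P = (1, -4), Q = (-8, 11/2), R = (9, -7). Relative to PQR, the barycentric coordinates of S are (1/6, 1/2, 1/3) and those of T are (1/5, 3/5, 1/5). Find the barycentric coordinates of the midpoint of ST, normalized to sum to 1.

(11/60, 11/20, 4/15)

Since both coordinate triples sum to 1, the midpoint's barycentrics are the componentwise average.
(1/6+1/5)/2 = 11/60; similarly 11/20 and 4/15.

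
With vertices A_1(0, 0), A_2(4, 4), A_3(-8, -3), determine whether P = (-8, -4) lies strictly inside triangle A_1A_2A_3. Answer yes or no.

Barycentric coordinates of P: (3/5, -2/5, 4/5).
The three coordinates are positive, negative, positive; a point is interior exactly when all three are positive.

no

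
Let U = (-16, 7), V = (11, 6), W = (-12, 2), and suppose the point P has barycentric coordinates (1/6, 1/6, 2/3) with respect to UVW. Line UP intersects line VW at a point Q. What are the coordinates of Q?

Line UP meets VW where the U-coordinate vanishes; zeroing P's U-weight and renormalizing leaves V, W-weights 1/6 : 2/3 → (1/5, 4/5).
So Q = (1/5)·V + (4/5)·W = (-37/5, 14/5).

(-37/5, 14/5)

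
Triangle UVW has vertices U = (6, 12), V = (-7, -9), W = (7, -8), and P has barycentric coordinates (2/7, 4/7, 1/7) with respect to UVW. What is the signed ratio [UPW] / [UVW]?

The signed ratio [UPW]/[UVW] equals the barycentric coordinate of P at vertex V, which is 4/7.

4/7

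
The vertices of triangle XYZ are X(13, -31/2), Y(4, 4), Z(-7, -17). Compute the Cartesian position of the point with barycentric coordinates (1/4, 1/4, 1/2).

W = (1/4)·X + (1/4)·Y + (1/2)·Z.
x-coordinate: (1/4)·13 + (1/4)·4 + (1/2)·(-7) = 3/4.
y-coordinate: (1/4)·(-31/2) + (1/4)·4 + (1/2)·(-17) = -91/8.

(3/4, -91/8)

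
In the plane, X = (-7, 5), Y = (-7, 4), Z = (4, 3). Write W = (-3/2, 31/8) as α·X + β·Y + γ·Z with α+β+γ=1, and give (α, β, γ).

(3/8, 1/8, 1/2)

Signed area of the reference triangle: [XYZ] = ½·((-7)·(4−3) + (-7)·(3−5) + 4·(5−4)) = ½·(-7 + 14 + 4) = 11/2.
[WYZ] = ½·((-3/2)·(4−3) + (-7)·(3−(31/8)) + 4·(31/8−4)) = ½·(-3/2 + 49/8 − 1/2) = 33/16, so the X-coordinate is (33/16)/(11/2) = 3/8.
[XWZ] = ½·((-7)·(31/8−3) + (-3/2)·(3−5) + 4·(5−(31/8))) = ½·(-49/8 + 3 + 9/2) = 11/16, so the Y-coordinate is 1/8.
[XYW] = ½·((-7)·(4−(31/8)) + (-7)·(31/8−5) + (-3/2)·(5−4)) = ½·(-7/8 + 63/8 − 3/2) = 11/4, so the Z-coordinate is 1/2.
Check: 3/8 + 1/8 + 1/2 = 1.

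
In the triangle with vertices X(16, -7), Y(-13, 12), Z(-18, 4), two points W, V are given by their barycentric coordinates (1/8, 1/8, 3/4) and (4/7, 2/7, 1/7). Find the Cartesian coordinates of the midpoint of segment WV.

Barycentric coordinates of the midpoint are the average: (39/112, 23/112, 25/56).
Converting: (39/112)·X + (23/112)·Y + (25/56)·Z = (-575/112, 29/16).

(-575/112, 29/16)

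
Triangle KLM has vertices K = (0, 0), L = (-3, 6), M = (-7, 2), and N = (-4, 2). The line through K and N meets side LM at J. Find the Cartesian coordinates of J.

Barycentric coordinates of N with respect to KLM: (1/3, 1/6, 1/2).
On side LM the K-coordinate is zero; dropping N's K-weight 1/3 and renormalizing the remaining 1/6 : 1/2 gives weights 1/4, 3/4 on L, M.
J = (1/4)·(-3, 6) + (3/4)·(-7, 2) = (-6, 3).

(-6, 3)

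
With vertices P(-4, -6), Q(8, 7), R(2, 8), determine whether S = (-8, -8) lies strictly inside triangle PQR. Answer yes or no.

no

Barycentric coordinates of S: (53/45, -22/45, 14/45).
The three coordinates are positive, negative, positive; a point is interior exactly when all three are positive.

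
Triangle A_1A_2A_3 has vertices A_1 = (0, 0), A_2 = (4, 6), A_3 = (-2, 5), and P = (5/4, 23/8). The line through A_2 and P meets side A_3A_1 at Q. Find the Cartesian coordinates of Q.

(-2/5, 1)

Barycentric coordinates of P with respect to A_1A_2A_3: (1/2, 3/8, 1/8).
On side A_3A_1 the A_2-coordinate is zero; dropping P's A_2-weight 3/8 and renormalizing the remaining 1/8 : 1/2 gives weights 1/5, 4/5 on A_3, A_1.
Q = (1/5)·(-2, 5) + (4/5)·(0, 0) = (-2/5, 1).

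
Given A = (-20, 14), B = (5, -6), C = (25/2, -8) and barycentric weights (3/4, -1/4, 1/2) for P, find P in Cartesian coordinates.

P = (3/4)·A + (-1/4)·B + (1/2)·C.
x-coordinate: (3/4)·(-20) + (-1/4)·5 + (1/2)·(25/2) = -10.
y-coordinate: (3/4)·14 + (-1/4)·(-6) + (1/2)·(-8) = 8.

(-10, 8)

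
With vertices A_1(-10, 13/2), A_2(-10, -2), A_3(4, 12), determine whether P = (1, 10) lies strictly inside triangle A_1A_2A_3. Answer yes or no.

yes

Barycentric coordinates of P: (2/17, 23/238, 11/14).
The three coordinates are positive, positive, positive; a point is interior exactly when all three are positive.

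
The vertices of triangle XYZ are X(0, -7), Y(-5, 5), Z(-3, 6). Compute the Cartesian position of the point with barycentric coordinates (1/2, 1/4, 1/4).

(-2, -3/4)

W = (1/2)·X + (1/4)·Y + (1/4)·Z.
x-coordinate: (1/2)·0 + (1/4)·(-5) + (1/4)·(-3) = -2.
y-coordinate: (1/2)·(-7) + (1/4)·5 + (1/4)·6 = -3/4.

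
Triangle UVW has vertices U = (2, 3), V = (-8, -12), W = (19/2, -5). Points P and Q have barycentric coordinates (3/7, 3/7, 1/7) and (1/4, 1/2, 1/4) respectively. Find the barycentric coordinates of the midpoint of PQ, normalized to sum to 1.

Since both coordinate triples sum to 1, the midpoint's barycentrics are the componentwise average.
(3/7+1/4)/2 = 19/56; similarly 13/28 and 11/56.

(19/56, 13/28, 11/56)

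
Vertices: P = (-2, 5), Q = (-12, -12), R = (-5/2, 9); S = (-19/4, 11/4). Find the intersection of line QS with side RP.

Barycentric coordinates of S with respect to PQR: (1/4, 1/4, 1/2).
On side RP the Q-coordinate is zero; dropping S's Q-weight 1/4 and renormalizing the remaining 1/2 : 1/4 gives weights 2/3, 1/3 on R, P.
T = (2/3)·(-5/2, 9) + (1/3)·(-2, 5) = (-7/3, 23/3).

(-7/3, 23/3)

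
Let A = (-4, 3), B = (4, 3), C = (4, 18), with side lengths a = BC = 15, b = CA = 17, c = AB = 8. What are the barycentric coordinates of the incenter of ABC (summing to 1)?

The incenter has barycentric coordinates proportional to the opposite side lengths: (15 : 17 : 8).
Normalizing by 15+17+8 = 40 gives (3/8, 17/40, 1/5).

(3/8, 17/40, 1/5)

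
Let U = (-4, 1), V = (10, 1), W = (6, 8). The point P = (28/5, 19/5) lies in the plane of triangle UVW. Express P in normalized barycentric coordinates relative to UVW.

Signed area of the reference triangle: [UVW] = ½·((-4)·(1−8) + 10·(8−1) + 6·(1−1)) = ½·(28 + 70 + 0) = 49.
[PVW] = ½·((28/5)·(1−8) + 10·(8−(19/5)) + 6·(19/5−1)) = ½·(-196/5 + 42 + 84/5) = 49/5, so the U-coordinate is (49/5)/49 = 1/5.
[UPW] = ½·((-4)·(19/5−8) + (28/5)·(8−1) + 6·(1−(19/5))) = ½·(84/5 + 196/5 − 84/5) = 98/5, so the V-coordinate is 2/5.
[UVP] = ½·((-4)·(1−(19/5)) + 10·(19/5−1) + (28/5)·(1−1)) = ½·(56/5 + 28 + 0) = 98/5, so the W-coordinate is 2/5.
Check: 1/5 + 2/5 + 2/5 = 1.

(1/5, 2/5, 2/5)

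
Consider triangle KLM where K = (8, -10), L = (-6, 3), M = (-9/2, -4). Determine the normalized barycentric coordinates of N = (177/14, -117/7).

Signed area of the reference triangle: [KLM] = ½·(8·(3−(-4)) + (-6)·(-4−(-10)) + (-9/2)·(-10−3)) = ½·(56 − 36 + 117/2) = 157/4.
[NLM] = ½·((177/14)·(3−(-4)) + (-6)·(-4−(-117/7)) + (-9/2)·(-117/7−3)) = ½·(177/2 − 534/7 + 621/7) = 1413/28, so the K-coordinate is (1413/28)/(157/4) = 9/7.
[KNM] = ½·(8·(-117/7−(-4)) + (177/14)·(-4−(-10)) + (-9/2)·(-10−(-117/7))) = ½·(-712/7 + 531/7 − 423/14) = -785/28, so the L-coordinate is -5/7.
[KLN] = ½·(8·(3−(-117/7)) + (-6)·(-117/7−(-10)) + (177/14)·(-10−3)) = ½·(1104/7 + 282/7 − 2301/14) = 471/28, so the M-coordinate is 3/7.

(9/7, -5/7, 3/7)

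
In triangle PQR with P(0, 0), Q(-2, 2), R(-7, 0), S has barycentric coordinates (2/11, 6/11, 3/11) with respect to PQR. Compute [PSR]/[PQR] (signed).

The signed ratio [PSR]/[PQR] equals the barycentric coordinate of S at vertex Q, which is 6/11.

6/11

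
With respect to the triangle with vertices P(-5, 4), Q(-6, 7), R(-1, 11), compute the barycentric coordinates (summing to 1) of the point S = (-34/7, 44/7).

Signed area of the reference triangle: [PQR] = ½·((-5)·(7−11) + (-6)·(11−4) + (-1)·(4−7)) = ½·(20 − 42 + 3) = -19/2.
[SQR] = ½·((-34/7)·(7−11) + (-6)·(11−(44/7)) + (-1)·(44/7−7)) = ½·(136/7 − 198/7 + 5/7) = -57/14, so the P-coordinate is (-57/14)/(-19/2) = 3/7.
[PSR] = ½·((-5)·(44/7−11) + (-34/7)·(11−4) + (-1)·(4−(44/7))) = ½·(165/7 − 34 + 16/7) = -57/14, so the Q-coordinate is 3/7.
[PQS] = ½·((-5)·(7−(44/7)) + (-6)·(44/7−4) + (-34/7)·(4−7)) = ½·(-25/7 − 96/7 + 102/7) = -19/14, so the R-coordinate is 1/7.

(3/7, 3/7, 1/7)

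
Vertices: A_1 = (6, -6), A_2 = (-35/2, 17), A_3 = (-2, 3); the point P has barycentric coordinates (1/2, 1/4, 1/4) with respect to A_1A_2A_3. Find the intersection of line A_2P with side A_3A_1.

Line A_2P meets A_3A_1 where the A_2-coordinate vanishes; zeroing P's A_2-weight and renormalizing leaves A_3, A_1-weights 1/4 : 1/2 → (1/3, 2/3).
So Q = (1/3)·A_3 + (2/3)·A_1 = (10/3, -3).

(10/3, -3)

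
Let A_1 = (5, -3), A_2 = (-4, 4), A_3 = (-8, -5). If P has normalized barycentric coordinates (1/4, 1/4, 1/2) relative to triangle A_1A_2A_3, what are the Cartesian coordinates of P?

P = (1/4)·A_1 + (1/4)·A_2 + (1/2)·A_3.
x-coordinate: (1/4)·5 + (1/4)·(-4) + (1/2)·(-8) = -15/4.
y-coordinate: (1/4)·(-3) + (1/4)·4 + (1/2)·(-5) = -9/4.

(-15/4, -9/4)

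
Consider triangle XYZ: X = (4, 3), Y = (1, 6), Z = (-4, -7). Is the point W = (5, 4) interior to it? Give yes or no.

no

Barycentric coordinates of W: (31/27, -1/27, -1/9).
The three coordinates are positive, negative, negative; a point is interior exactly when all three are positive.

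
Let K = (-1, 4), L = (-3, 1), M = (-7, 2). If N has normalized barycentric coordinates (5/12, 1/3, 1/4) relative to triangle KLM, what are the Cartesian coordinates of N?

N = (5/12)·K + (1/3)·L + (1/4)·M.
x-coordinate: (5/12)·(-1) + (1/3)·(-3) + (1/4)·(-7) = -19/6.
y-coordinate: (5/12)·4 + (1/3)·1 + (1/4)·2 = 5/2.

(-19/6, 5/2)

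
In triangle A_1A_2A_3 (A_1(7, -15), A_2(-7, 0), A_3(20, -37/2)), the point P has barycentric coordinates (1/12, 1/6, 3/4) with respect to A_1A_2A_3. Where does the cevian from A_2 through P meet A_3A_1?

(187/10, -363/20)

Line A_2P meets A_3A_1 where the A_2-coordinate vanishes; zeroing P's A_2-weight and renormalizing leaves A_3, A_1-weights 3/4 : 1/12 → (9/10, 1/10).
So Q = (9/10)·A_3 + (1/10)·A_1 = (187/10, -363/20).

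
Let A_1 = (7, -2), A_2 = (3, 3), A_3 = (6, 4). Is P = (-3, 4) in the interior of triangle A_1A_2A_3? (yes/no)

no

Barycentric coordinates of P: (-9/19, 54/19, -26/19).
The three coordinates are negative, positive, negative; a point is interior exactly when all three are positive.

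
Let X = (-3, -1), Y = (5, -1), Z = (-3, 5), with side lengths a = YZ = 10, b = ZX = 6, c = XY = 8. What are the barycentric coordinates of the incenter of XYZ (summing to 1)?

The incenter has barycentric coordinates proportional to the opposite side lengths: (10 : 6 : 8).
Normalizing by 10+6+8 = 24 gives (5/12, 1/4, 1/3).

(5/12, 1/4, 1/3)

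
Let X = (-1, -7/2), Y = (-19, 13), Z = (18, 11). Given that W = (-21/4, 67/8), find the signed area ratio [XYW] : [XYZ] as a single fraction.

[XYZ] = ½·((-1)·(13−11) + (-19)·(11−(-7/2)) + 18·(-7/2−13)) = ½·(-2 − 551/2 − 297) = -1149/4.
[XYW] = ½·((-1)·(13−(67/8)) + (-19)·(67/8−(-7/2)) + (-21/4)·(-7/2−13)) = ½·(-37/8 − 1805/8 + 693/8) = -1149/16, so the ratio is (-1149/16)/(-1149/4) = 1/4.

1/4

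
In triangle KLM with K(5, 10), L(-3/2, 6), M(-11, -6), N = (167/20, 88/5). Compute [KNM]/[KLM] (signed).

[KLM] = ½·(5·(6−(-6)) + (-3/2)·(-6−10) + (-11)·(10−6)) = ½·(60 + 24 − 44) = 20.
[KNM] = ½·(5·(88/5−(-6)) + (167/20)·(-6−10) + (-11)·(10−(88/5))) = ½·(118 − 668/5 + 418/5) = 34, so the ratio is 34/20 = 17/10.

17/10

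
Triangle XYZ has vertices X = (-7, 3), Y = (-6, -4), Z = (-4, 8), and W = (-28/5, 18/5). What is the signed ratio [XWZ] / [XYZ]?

1/5

[XYZ] = ½·((-7)·(-4−8) + (-6)·(8−3) + (-4)·(3−(-4))) = ½·(84 − 30 − 28) = 13.
[XWZ] = ½·((-7)·(18/5−8) + (-28/5)·(8−3) + (-4)·(3−(18/5))) = ½·(154/5 − 28 + 12/5) = 13/5, so the ratio is (13/5)/13 = 1/5.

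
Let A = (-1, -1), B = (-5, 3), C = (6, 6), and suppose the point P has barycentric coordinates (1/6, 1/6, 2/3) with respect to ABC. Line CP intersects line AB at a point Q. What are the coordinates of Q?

(-3, 1)

Line CP meets AB where the C-coordinate vanishes; zeroing P's C-weight and renormalizing leaves A, B-weights 1/6 : 1/6 → (1/2, 1/2).
So Q = (1/2)·A + (1/2)·B = (-3, 1).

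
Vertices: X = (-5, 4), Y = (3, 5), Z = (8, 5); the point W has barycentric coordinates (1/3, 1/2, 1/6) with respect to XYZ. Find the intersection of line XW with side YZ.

Line XW meets YZ where the X-coordinate vanishes; zeroing W's X-weight and renormalizing leaves Y, Z-weights 1/2 : 1/6 → (3/4, 1/4).
So V = (3/4)·Y + (1/4)·Z = (17/4, 5).

(17/4, 5)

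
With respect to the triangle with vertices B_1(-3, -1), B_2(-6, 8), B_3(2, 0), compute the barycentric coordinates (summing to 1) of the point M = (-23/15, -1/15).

(3/5, 1/15, 1/3)

Signed area of the reference triangle: [B_1B_2B_3] = ½·((-3)·(8−0) + (-6)·(0−(-1)) + 2·(-1−8)) = ½·(-24 − 6 − 18) = -24.
[MB_2B_3] = ½·((-23/15)·(8−0) + (-6)·(0−(-1/15)) + 2·(-1/15−8)) = ½·(-184/15 − 2/5 − 242/15) = -72/5, so the B_1-coordinate is (-72/5)/(-24) = 3/5.
[B_1MB_3] = ½·((-3)·(-1/15−0) + (-23/15)·(0−(-1)) + 2·(-1−(-1/15))) = ½·(1/5 − 23/15 − 28/15) = -8/5, so the B_2-coordinate is 1/15.
[B_1B_2M] = ½·((-3)·(8−(-1/15)) + (-6)·(-1/15−(-1)) + (-23/15)·(-1−8)) = ½·(-121/5 − 28/5 + 69/5) = -8, so the B_3-coordinate is 1/3.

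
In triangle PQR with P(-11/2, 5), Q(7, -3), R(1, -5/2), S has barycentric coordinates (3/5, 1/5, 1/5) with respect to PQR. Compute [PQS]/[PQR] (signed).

1/5

The signed ratio [PQS]/[PQR] equals the barycentric coordinate of S at vertex R, which is 1/5.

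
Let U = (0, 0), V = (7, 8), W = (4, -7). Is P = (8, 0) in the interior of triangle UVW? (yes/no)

no

Barycentric coordinates of P: (-13/27, 56/81, 64/81).
The three coordinates are negative, positive, positive; a point is interior exactly when all three are positive.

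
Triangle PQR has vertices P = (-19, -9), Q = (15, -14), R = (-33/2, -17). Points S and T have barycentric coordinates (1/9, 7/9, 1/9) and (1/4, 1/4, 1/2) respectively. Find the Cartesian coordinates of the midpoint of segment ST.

(-55/72, -1009/72)

Barycentric coordinates of the midpoint are the average: (13/72, 37/72, 11/36).
Converting: (13/72)·P + (37/72)·Q + (11/36)·R = (-55/72, -1009/72).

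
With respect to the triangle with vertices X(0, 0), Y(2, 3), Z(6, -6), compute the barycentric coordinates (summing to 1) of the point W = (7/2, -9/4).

(1/4, 1/4, 1/2)

Signed area of the reference triangle: [XYZ] = ½·(0·(3−(-6)) + 2·(-6−0) + 6·(0−3)) = ½·(0 − 12 − 18) = -15.
[WYZ] = ½·((7/2)·(3−(-6)) + 2·(-6−(-9/4)) + 6·(-9/4−3)) = ½·(63/2 − 15/2 − 63/2) = -15/4, so the X-coordinate is (-15/4)/(-15) = 1/4.
[XWZ] = ½·(0·(-9/4−(-6)) + (7/2)·(-6−0) + 6·(0−(-9/4))) = ½·(0 − 21 + 27/2) = -15/4, so the Y-coordinate is 1/4.
[XYW] = ½·(0·(3−(-9/4)) + 2·(-9/4−0) + (7/2)·(0−3)) = ½·(0 − 9/2 − 21/2) = -15/2, so the Z-coordinate is 1/2.
Check: 1/4 + 1/4 + 1/2 = 1.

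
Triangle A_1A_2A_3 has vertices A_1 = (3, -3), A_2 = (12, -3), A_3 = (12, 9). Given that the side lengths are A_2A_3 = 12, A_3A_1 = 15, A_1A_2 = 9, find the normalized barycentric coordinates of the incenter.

(1/3, 5/12, 1/4)

The incenter has barycentric coordinates proportional to the opposite side lengths: (12 : 15 : 9).
Normalizing by 12+15+9 = 36 gives (1/3, 5/12, 1/4).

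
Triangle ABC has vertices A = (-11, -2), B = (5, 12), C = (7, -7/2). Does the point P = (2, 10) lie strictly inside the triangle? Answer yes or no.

Barycentric coordinates of P: (101/552, 157/184, -5/138).
The three coordinates are positive, positive, negative; a point is interior exactly when all three are positive.

no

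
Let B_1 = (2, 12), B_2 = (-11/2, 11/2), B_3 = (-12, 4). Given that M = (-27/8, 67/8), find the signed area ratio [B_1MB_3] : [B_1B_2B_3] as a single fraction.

[B_1B_2B_3] = ½·(2·(11/2−4) + (-11/2)·(4−12) + (-12)·(12−(11/2))) = ½·(3 + 44 − 78) = -31/2.
[B_1MB_3] = ½·(2·(67/8−4) + (-27/8)·(4−12) + (-12)·(12−(67/8))) = ½·(35/4 + 27 − 87/2) = -31/8, so the ratio is (-31/8)/(-31/2) = 1/4.

1/4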